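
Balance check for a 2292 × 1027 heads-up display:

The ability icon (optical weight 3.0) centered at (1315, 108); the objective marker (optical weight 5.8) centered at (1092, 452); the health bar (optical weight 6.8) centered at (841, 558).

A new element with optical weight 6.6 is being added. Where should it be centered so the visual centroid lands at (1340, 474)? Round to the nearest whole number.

With the new element, Σw becomes 3.0 + 5.8 + 6.8 + 6.6 = 22.2.
Along x: (15997.4 + 6.6·x) / 22.2 = 1340 (existing moment 3.0·1315 + 5.8·1092 + 6.8·841 = 15997.4) ⇒ x = (29748.0 − 15997.4) / 6.6 ≈ 2083.42.
Along y: (6740.0 + 6.6·y) / 22.2 = 474 (existing moment 3.0·108 + 5.8·452 + 6.8·558 = 6740.0) ⇒ y = (10522.8 − 6740.0) / 6.6 ≈ 573.15.

(2083, 573)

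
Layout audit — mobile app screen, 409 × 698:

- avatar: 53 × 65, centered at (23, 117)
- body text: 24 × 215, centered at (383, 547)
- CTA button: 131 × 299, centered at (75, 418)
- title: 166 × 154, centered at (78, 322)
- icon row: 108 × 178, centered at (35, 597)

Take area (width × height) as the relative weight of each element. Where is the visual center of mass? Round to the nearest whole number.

(83, 425)

Areas → weights: avatar 53·65 = 3445, body text 24·215 = 5160, CTA button 131·299 = 39169, title 166·154 = 25564, icon row 108·178 = 19224; Σw = 92562.
x-moment: 3445·23 + 5160·383 + 39169·75 + 25564·78 + 19224·35 = 7660022; centroid 7660022/92562 ≈ 82.76.
y-moment: 3445·117 + 5160·547 + 39169·418 + 25564·322 + 19224·597 = 39306563; centroid 39306563/92562 ≈ 424.65.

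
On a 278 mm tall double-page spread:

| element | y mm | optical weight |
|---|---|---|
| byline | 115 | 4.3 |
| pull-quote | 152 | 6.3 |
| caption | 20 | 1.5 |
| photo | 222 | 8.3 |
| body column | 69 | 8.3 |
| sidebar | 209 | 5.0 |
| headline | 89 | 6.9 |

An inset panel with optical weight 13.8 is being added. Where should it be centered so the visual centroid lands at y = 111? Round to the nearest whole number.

New total weight: (4.3 + 6.3 + 1.5 + 8.3 + 8.3 + 5.0 + 6.9) + 13.8 = 54.4.
y: target moment 54.4×111 = 6038.4; current 4.3·115 + 6.3·152 + 1.5·20 + 8.3·222 + 8.3·69 + 5.0·209 + 6.9·89 = 5556.5; the inset panel supplies 481.9, so y = 481.9/13.8 ≈ 34.92.

y ≈ 35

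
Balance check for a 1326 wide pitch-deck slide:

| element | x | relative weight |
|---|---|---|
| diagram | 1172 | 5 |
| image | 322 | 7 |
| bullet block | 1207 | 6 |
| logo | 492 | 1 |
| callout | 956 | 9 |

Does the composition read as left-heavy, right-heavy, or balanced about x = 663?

right-heavy

Total weight = 5 + 7 + 6 + 1 + 9 = 28.
x: (5·1172 + 7·322 + 6·1207 + 1·492 + 9·956) / 28 = 24452 / 28 ≈ 873.29
873.3 vs midline 663 → right-heavy.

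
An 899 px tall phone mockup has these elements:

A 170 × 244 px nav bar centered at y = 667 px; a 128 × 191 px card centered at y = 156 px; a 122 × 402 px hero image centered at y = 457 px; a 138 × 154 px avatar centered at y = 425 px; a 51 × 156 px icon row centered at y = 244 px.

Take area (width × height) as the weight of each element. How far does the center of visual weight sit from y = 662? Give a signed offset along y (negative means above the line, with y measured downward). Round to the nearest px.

≈ -212 px

Taking area as weight: nav bar 170·244 = 41480, card 128·191 = 24448, hero image 122·402 = 49044, avatar 138·154 = 21252, icon row 51·156 = 7956. Sum 144180.
Σw·y = 41480·667 + 24448·156 + 49044·457 + 21252·425 + 7956·244 = 64867520, so ȳ = 64867520/144180 ≈ 449.91.
Difference: 449.91 − 662 ≈ -212.09.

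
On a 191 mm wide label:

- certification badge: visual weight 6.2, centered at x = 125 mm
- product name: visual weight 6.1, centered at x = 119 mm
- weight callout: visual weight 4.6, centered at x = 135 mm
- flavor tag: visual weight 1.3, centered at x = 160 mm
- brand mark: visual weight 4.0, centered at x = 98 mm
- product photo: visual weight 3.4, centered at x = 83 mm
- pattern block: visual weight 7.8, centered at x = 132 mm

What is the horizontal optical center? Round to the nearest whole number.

x ≈ 121

Weights sum to 6.2 + 6.1 + 4.6 + 1.3 + 4.0 + 3.4 + 7.8 = 33.4.
Σw·x = 4033.7; x̄ = 4033.7/33.4 ≈ 120.77.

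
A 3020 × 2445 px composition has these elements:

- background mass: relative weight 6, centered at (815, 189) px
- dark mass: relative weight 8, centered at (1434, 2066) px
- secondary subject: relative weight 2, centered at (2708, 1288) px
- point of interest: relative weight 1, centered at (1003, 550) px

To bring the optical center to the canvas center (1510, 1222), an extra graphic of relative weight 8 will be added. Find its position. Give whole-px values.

New total weight: (6 + 8 + 2 + 1) + 8 = 25.
Along x: (22781 + 8·x) / 25 = 1510 (existing moment 6·815 + 8·1434 + 2·2708 + 1·1003 = 22781) ⇒ x = (37750 − 22781) / 8 ≈ 1871.12.
Along y: (20788 + 8·y) / 25 = 1222 (existing moment 6·189 + 8·2066 + 2·1288 + 1·550 = 20788) ⇒ y = (30550 − 20788) / 8 ≈ 1220.25.

(1871, 1220)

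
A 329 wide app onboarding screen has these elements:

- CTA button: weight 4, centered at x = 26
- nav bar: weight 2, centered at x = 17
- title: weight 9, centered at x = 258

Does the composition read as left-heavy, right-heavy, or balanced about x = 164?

Total weight = 4 + 2 + 9 = 15.
Σw·x = 4·26 + 2·17 + 9·258 = 2460, so x̄ = 2460/15 ≈ 164.00.
That equals the midline 164 — balanced.

balanced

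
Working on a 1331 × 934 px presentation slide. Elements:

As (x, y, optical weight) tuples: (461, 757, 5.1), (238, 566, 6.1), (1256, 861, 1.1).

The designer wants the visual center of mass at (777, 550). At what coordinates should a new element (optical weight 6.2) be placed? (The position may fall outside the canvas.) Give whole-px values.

New total weight: (5.1 + 6.1 + 1.1) + 6.2 = 18.5.
Along x: (5184.5 + 6.2·x) / 18.5 = 777 (existing moment 5.1·461 + 6.1·238 + 1.1·1256 = 5184.5) ⇒ x = (14374.5 − 5184.5) / 6.2 ≈ 1482.26.
Along y: (8260.4 + 6.2·y) / 18.5 = 550 (existing moment 5.1·757 + 6.1·566 + 1.1·861 = 8260.4) ⇒ y = (10175.0 − 8260.4) / 6.2 ≈ 308.81.

(1482, 309)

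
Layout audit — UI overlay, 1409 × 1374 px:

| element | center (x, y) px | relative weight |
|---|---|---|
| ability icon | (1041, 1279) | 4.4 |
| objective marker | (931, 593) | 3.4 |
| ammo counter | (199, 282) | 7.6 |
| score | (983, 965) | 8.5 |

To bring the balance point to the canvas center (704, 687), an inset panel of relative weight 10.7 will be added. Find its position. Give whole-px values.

(630, 540)

With the inset panel, Σw becomes 4.4 + 3.4 + 7.6 + 8.5 + 10.7 = 34.6.
x: target moment 34.6×704 = 24358.4; current 4.4·1041 + 3.4·931 + 7.6·199 + 8.5·983 = 17613.7; the inset panel supplies 6744.7, so x = 6744.7/10.7 ≈ 630.35.
y: target moment 34.6×687 = 23770.2; current 4.4·1279 + 3.4·593 + 7.6·282 + 8.5·965 = 17989.5; the inset panel supplies 5780.7, so y = 5780.7/10.7 ≈ 540.25.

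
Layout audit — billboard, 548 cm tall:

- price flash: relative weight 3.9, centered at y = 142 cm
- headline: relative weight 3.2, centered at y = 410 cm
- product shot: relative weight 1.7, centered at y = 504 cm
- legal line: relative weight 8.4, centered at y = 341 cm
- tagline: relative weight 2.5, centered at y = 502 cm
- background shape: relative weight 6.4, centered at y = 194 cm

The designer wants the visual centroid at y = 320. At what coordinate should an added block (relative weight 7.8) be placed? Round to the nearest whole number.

With the added block, Σw becomes 3.9 + 3.2 + 1.7 + 8.4 + 2.5 + 6.4 + 7.8 = 33.9.
y: need Σw·y = 33.9·320 = 10848.0. Existing = 3.9·142 + 3.2·410 + 1.7·504 + 8.4·341 + 2.5·502 + 6.4·194 = 8083.6. Remainder 2764.4 / 7.8 ≈ 354.41.

y ≈ 354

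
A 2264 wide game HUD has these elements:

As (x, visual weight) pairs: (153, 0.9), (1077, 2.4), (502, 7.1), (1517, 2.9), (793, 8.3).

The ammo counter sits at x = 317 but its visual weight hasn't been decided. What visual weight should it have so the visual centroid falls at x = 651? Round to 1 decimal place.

Existing Σw = 21.6 (0.9 + 2.4 + 7.1 + 2.9 + 8.3); existing moment 0.9·153 + 2.4·1077 + 7.1·502 + 2.9·1517 + 8.3·793 = 17267.9.
Balance at x = 651 requires (17267.9 + w·317) / (21.6 + w) = 651.
Rearranging, w·(317 − 651) = 651·21.6 − 17267.9 = -3206.3, so w ≈ -3206.3/-334 = 9.60.

w ≈ 9.6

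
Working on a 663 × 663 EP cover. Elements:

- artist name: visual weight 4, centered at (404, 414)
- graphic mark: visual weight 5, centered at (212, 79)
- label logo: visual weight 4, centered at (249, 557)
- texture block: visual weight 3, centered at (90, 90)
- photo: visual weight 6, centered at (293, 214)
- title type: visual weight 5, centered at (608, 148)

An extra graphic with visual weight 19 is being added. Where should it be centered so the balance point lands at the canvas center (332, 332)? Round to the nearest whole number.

New total weight: (4 + 5 + 4 + 3 + 6 + 5) + 19 = 46.
x: target moment 46×332 = 15272; current 4·404 + 5·212 + 4·249 + 3·90 + 6·293 + 5·608 = 8740; the extra graphic supplies 6532, so x = 6532/19 ≈ 343.79.
y: target moment 46×332 = 15272; current 4·414 + 5·79 + 4·557 + 3·90 + 6·214 + 5·148 = 6573; the extra graphic supplies 8699, so y = 8699/19 ≈ 457.84.

(344, 458)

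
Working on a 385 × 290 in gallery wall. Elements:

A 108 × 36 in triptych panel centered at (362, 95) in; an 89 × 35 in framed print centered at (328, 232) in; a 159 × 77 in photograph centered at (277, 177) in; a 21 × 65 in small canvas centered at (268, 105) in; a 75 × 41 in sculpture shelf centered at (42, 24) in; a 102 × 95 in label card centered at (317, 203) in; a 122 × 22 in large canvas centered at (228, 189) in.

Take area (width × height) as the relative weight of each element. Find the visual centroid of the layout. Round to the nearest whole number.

Areas → weights: triptych panel 108·36 = 3888, framed print 89·35 = 3115, photograph 159·77 = 12243, small canvas 21·65 = 1365, sculpture shelf 75·41 = 3075, label card 102·95 = 9690, large canvas 122·22 = 2684; Σw = 36060.
Σw·x = 3888·362 + 3115·328 + 12243·277 + 1365·268 + 3075·42 + 9690·317 + 2684·228 = 9999139, so x̄ = 9999139/36060 ≈ 277.29.
Σw·y = 3888·95 + 3115·232 + 12243·177 + 1365·105 + 3075·24 + 9690·203 + 2684·189 = 5950522, so ȳ = 5950522/36060 ≈ 165.02.

(277, 165)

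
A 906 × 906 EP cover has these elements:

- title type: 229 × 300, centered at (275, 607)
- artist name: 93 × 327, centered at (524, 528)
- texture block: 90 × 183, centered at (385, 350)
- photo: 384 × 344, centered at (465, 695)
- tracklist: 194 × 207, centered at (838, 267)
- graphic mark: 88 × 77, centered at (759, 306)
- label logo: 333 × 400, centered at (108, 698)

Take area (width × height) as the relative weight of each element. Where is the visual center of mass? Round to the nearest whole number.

(364, 610)

Areas → weights: title type 229·300 = 68700, artist name 93·327 = 30411, texture block 90·183 = 16470, photo 384·344 = 132096, tracklist 194·207 = 40158, graphic mark 88·77 = 6776, label logo 333·400 = 133200; Σw = 427811.
Σw·x = 68700·275 + 30411·524 + 16470·385 + 132096·465 + 40158·838 + 6776·759 + 133200·108 = 155774442, so x̄ = 155774442/427811 ≈ 364.12.
Σw·y = 68700·607 + 30411·528 + 16470·350 + 132096·695 + 40158·267 + 6776·306 + 133200·698 = 261098370, so ȳ = 261098370/427811 ≈ 610.31.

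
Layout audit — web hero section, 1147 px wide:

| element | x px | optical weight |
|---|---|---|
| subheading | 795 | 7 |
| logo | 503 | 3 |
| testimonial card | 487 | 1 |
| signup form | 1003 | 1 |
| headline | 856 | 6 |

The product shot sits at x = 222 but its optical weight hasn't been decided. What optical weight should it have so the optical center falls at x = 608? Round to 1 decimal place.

w ≈ 7.1

Known weights sum to 7 + 3 + 1 + 1 + 6 = 18; their moment is 7·795 + 3·503 + 1·487 + 1·1003 + 6·856 = 13700.
For the centroid to hit 608: (13700 + w·222) / (18 + w) = 608.
Solving: w = (608·18 − 13700) / (222 − 608) = -2756 / -386 ≈ 7.14.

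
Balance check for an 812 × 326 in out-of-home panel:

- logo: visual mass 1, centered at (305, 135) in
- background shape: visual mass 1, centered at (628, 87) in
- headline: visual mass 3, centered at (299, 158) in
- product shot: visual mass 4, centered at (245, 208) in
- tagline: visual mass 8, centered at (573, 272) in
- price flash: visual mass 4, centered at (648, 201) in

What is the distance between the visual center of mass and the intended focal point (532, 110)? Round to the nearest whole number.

≈ 119 in

Weights sum to 1 + 1 + 3 + 4 + 8 + 4 = 21.
x: moment 9986 / weight 21 ≈ 475.52
Σw·y = 4508; ȳ = 4508/21 ≈ 214.67.
Offset from (532, 110): Δx ≈ -56.48, Δy ≈ 104.67; distance = √(Δx² + Δy²) ≈ 118.93.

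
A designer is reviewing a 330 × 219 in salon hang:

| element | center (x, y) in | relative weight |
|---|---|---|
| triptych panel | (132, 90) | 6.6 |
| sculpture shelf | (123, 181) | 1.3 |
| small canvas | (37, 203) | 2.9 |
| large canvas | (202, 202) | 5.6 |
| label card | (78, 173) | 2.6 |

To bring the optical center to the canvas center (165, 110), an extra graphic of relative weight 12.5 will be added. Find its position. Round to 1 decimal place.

(218.0, 37.3)

After adding the extra graphic, total weight = 6.6 + 1.3 + 2.9 + 5.6 + 2.6 + 12.5 = 31.5.
x: need Σw·x = 31.5·165 = 5197.5. Existing = 6.6·132 + 1.3·123 + 2.9·37 + 5.6·202 + 2.6·78 = 2472.4. Remainder 2725.1 / 12.5 ≈ 218.01.
y: need Σw·y = 31.5·110 = 3465.0. Existing = 6.6·90 + 1.3·181 + 2.9·203 + 5.6·202 + 2.6·173 = 2999.0. Remainder 466.0 / 12.5 ≈ 37.28.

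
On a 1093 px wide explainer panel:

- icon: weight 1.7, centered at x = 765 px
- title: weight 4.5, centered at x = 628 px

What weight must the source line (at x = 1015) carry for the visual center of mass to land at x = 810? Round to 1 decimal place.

w ≈ 4.4

Known weights sum to 1.7 + 4.5 = 6.2; their moment is 1.7·765 + 4.5·628 = 4126.5.
Set Σw·x/Σw = 810: (4126.5 + 1015w) = 810·(6.2 + w).
So w = (810·6.2 − 4126.5)/(1015 − 810) = 895.5/205 ≈ 4.37.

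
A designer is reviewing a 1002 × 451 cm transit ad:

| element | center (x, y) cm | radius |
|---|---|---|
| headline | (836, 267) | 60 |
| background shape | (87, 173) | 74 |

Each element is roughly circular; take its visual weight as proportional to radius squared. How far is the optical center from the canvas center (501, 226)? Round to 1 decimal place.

≈ 118.0 cm

r² weights: headline 60² = 3600, background shape 74² = 5476. Total = 9076.
x-moment: 3600·836 + 5476·87 = 3486012; centroid 3486012/9076 ≈ 384.09.
y-moment: 3600·267 + 5476·173 = 1908548; centroid 1908548/9076 ≈ 210.29.
Relative to (501, 226): Δ = (-116.91, -15.71); |Δ| = √(-116.91² + -15.71²) ≈ 117.96.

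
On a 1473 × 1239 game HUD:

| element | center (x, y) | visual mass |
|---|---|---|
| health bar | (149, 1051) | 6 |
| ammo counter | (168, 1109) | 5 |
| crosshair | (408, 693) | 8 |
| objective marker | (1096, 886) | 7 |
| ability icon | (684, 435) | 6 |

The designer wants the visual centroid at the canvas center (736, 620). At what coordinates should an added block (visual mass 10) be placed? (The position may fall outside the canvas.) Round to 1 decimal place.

(1413.8, -16.7)

With the added block, Σw becomes 6 + 5 + 8 + 7 + 6 + 10 = 42.
Along x: (16774 + 10·x) / 42 = 736 (existing moment 6·149 + 5·168 + 8·408 + 7·1096 + 6·684 = 16774) ⇒ x = (30912 − 16774) / 10 ≈ 1413.80.
Along y: (26207 + 10·y) / 42 = 620 (existing moment 6·1051 + 5·1109 + 8·693 + 7·886 + 6·435 = 26207) ⇒ y = (26040 − 26207) / 10 ≈ -16.70.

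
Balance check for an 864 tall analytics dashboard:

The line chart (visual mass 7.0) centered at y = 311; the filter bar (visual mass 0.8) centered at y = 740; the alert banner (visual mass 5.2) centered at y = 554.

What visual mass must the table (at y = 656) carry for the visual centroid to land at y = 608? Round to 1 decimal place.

Existing Σw = 13.0 (7.0 + 0.8 + 5.2); existing moment 7.0·311 + 0.8·740 + 5.2·554 = 5649.8.
Set Σw·y/Σw = 608: (5649.8 + 656w) = 608·(13.0 + w).
So w = (608·13.0 − 5649.8)/(656 − 608) = 2254.2/48 ≈ 46.96.

w ≈ 47.0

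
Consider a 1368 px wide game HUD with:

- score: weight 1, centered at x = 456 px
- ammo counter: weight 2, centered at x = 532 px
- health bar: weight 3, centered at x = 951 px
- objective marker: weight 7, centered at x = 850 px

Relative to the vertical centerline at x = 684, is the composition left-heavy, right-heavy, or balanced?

Total weight = 1 + 2 + 3 + 7 = 13.
x-moment: 1·456 + 2·532 + 3·951 + 7·850 = 10323; centroid 10323/13 ≈ 794.08.
Since 794.1 is right of 684, the composition reads right-heavy.

right-heavy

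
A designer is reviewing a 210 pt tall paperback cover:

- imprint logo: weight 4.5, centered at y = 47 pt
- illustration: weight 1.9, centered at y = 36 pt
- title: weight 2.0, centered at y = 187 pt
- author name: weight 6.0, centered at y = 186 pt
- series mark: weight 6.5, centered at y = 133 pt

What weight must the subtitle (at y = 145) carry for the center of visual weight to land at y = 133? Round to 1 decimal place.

w ≈ 12.1

Existing Σw = 20.9 (4.5 + 1.9 + 2.0 + 6.0 + 6.5); existing moment 4.5·47 + 1.9·36 + 2.0·187 + 6.0·186 + 6.5·133 = 2634.4.
For the centroid to hit 133: (2634.4 + w·145) / (20.9 + w) = 133.
So w = (133·20.9 − 2634.4)/(145 − 133) = 145.3/12 ≈ 12.11.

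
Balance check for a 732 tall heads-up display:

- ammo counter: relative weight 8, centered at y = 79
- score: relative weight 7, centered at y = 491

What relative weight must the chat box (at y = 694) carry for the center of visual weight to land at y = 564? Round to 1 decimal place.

Known weights sum to 8 + 7 = 15; their moment is 8·79 + 7·491 = 4069.
Balance at y = 564 requires (4069 + w·694) / (15 + w) = 564.
So w = (564·15 − 4069)/(694 − 564) = 4391/130 ≈ 33.78.

w ≈ 33.8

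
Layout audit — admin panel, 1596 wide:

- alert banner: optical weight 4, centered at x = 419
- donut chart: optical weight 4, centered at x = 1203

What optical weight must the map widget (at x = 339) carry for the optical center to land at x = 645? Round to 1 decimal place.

Known weights sum to 4 + 4 = 8; their moment is 4·419 + 4·1203 = 6488.
For the centroid to hit 645: (6488 + w·339) / (8 + w) = 645.
So w = (645·8 − 6488)/(339 − 645) = -1328/-306 ≈ 4.34.

w ≈ 4.3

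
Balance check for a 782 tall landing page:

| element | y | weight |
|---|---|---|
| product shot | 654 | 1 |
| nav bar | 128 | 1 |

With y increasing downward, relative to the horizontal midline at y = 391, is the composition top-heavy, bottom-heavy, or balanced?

balanced

Total weight = 1 + 1 = 2.
Σw·y = 1·654 + 1·128 = 782, so ȳ = 782/2 ≈ 391.00.
The centroid 391.00 matches the midline at 391, so the layout is balanced.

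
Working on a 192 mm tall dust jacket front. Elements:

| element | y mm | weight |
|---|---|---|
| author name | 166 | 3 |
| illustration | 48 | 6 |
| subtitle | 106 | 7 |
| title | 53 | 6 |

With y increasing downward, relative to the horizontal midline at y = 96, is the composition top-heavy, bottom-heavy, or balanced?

Total weight = 3 + 6 + 7 + 6 = 22.
Σw·y = 3·166 + 6·48 + 7·106 + 6·53 = 1846, so ȳ = 1846/22 ≈ 83.91.
Since 83.9 is above (smaller y than) 96, the composition reads top-heavy.

top-heavy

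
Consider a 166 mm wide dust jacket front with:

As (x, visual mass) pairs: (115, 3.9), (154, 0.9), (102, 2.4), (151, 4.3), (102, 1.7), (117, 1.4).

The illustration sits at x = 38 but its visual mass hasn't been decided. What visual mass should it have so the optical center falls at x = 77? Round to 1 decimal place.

w ≈ 17.8

Known weights sum to 3.9 + 0.9 + 2.4 + 4.3 + 1.7 + 1.4 = 14.6; their moment is 3.9·115 + 0.9·154 + 2.4·102 + 4.3·151 + 1.7·102 + 1.4·117 = 1818.4.
For the centroid to hit 77: (1818.4 + w·38) / (14.6 + w) = 77.
So w = (77·14.6 − 1818.4)/(38 − 77) = -694.2/-39 ≈ 17.80.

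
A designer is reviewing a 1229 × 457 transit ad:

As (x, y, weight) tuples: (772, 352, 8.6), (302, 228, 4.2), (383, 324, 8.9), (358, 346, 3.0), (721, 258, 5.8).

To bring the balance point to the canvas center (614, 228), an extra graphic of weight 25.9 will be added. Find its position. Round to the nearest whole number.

(697, 133)

With the extra graphic, Σw becomes 8.6 + 4.2 + 8.9 + 3.0 + 5.8 + 25.9 = 56.4.
x: target moment 56.4×614 = 34629.6; current 8.6·772 + 4.2·302 + 8.9·383 + 3.0·358 + 5.8·721 = 16572.1; the extra graphic supplies 18057.5, so x = 18057.5/25.9 ≈ 697.20.
y: target moment 56.4×228 = 12859.2; current 8.6·352 + 4.2·228 + 8.9·324 + 3.0·346 + 5.8·258 = 9402.8; the extra graphic supplies 3456.4, so y = 3456.4/25.9 ≈ 133.45.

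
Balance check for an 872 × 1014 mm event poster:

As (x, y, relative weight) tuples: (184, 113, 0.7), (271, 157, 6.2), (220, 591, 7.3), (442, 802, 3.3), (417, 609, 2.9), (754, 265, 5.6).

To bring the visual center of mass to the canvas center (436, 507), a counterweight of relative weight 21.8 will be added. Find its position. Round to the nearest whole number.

New total weight: (0.7 + 6.2 + 7.3 + 3.3 + 2.9 + 5.6) + 21.8 = 47.8.
x: target moment 47.8×436 = 20840.8; current 0.7·184 + 6.2·271 + 7.3·220 + 3.3·442 + 2.9·417 + 5.6·754 = 10305.3; the counterweight supplies 10535.5, so x = 10535.5/21.8 ≈ 483.28.
y: target moment 47.8×507 = 24234.6; current 0.7·113 + 6.2·157 + 7.3·591 + 3.3·802 + 2.9·609 + 5.6·265 = 11263.5; the counterweight supplies 12971.1, so y = 12971.1/21.8 ≈ 595.00.

(483, 595)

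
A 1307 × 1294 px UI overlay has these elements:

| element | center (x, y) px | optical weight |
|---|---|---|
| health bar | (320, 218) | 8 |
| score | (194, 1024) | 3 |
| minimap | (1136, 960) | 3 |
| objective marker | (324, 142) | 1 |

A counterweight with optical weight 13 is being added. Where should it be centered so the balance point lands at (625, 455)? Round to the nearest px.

(817, 377)

New total weight: (8 + 3 + 3 + 1) + 13 = 28.
Along x: (6874 + 13·x) / 28 = 625 (existing moment 8·320 + 3·194 + 3·1136 + 1·324 = 6874) ⇒ x = (17500 − 6874) / 13 ≈ 817.38.
Along y: (7838 + 13·y) / 28 = 455 (existing moment 8·218 + 3·1024 + 3·960 + 1·142 = 7838) ⇒ y = (12740 − 7838) / 13 ≈ 377.08.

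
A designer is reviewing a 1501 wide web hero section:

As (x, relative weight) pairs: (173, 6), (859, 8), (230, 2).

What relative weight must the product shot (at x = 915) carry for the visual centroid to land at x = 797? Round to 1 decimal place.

w ≈ 37.1

Fixed elements: Σw = 6 + 8 + 2 = 16, Σw·x = 6·173 + 8·859 + 2·230 = 8370.
Set Σw·x/Σw = 797: (8370 + 915w) = 797·(16 + w).
So w = (797·16 − 8370)/(915 − 797) = 4382/118 ≈ 37.14.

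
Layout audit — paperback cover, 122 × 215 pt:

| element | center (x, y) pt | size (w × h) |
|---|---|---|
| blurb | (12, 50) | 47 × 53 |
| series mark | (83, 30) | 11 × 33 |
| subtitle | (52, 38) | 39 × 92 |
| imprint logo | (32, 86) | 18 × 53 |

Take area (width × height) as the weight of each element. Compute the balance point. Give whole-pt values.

Areas → weights: blurb 47·53 = 2491, series mark 11·33 = 363, subtitle 39·92 = 3588, imprint logo 18·53 = 954; Σw = 7396.
Σw·x = 2491·12 + 363·83 + 3588·52 + 954·32 = 277125, so x̄ = 277125/7396 ≈ 37.47.
Σw·y = 2491·50 + 363·30 + 3588·38 + 954·86 = 353828, so ȳ = 353828/7396 ≈ 47.84.

(37, 48)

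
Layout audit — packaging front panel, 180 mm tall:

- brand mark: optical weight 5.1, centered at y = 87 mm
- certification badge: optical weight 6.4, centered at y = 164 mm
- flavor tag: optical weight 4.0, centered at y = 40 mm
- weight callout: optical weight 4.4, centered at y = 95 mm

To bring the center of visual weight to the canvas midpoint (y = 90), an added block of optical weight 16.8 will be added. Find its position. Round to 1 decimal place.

With the added block, Σw becomes 5.1 + 6.4 + 4.0 + 4.4 + 16.8 = 36.7.
y: need Σw·y = 36.7·90 = 3303.0. Existing = 5.1·87 + 6.4·164 + 4.0·40 + 4.4·95 = 2071.3. Remainder 1231.7 / 16.8 ≈ 73.32.

y ≈ 73.3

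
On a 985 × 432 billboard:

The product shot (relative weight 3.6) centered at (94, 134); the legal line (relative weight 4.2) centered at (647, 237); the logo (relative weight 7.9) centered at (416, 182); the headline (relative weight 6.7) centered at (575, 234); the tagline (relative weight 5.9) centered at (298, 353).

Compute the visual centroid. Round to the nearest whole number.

Σw = 3.6 + 4.2 + 7.9 + 6.7 + 5.9 = 28.3.
x: (3.6·94 + 4.2·647 + 7.9·416 + 6.7·575 + 5.9·298) / 28.3 = 11952.9 / 28.3 ≈ 422.36
y: (3.6·134 + 4.2·237 + 7.9·182 + 6.7·234 + 5.9·353) / 28.3 = 6566.1 / 28.3 ≈ 232.02

(422, 232)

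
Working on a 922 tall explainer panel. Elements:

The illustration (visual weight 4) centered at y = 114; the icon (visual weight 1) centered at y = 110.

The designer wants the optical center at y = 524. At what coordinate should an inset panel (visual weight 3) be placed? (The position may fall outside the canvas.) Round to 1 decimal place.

New total weight: (4 + 1) + 3 = 8.
y: target moment 8×524 = 4192; current 4·114 + 1·110 = 566; the inset panel supplies 3626, so y = 3626/3 ≈ 1208.67.

y ≈ 1208.7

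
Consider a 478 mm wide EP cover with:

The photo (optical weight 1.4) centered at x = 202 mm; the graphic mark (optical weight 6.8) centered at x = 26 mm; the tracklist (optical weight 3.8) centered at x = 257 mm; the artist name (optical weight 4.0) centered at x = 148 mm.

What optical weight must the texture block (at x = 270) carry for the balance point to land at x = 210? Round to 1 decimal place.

w ≈ 22.2

Known weights sum to 1.4 + 6.8 + 3.8 + 4.0 = 16.0; their moment is 1.4·202 + 6.8·26 + 3.8·257 + 4.0·148 = 2028.2.
Balance at x = 210 requires (2028.2 + w·270) / (16.0 + w) = 210.
So w = (210·16.0 − 2028.2)/(270 − 210) = 1331.8/60 ≈ 22.20.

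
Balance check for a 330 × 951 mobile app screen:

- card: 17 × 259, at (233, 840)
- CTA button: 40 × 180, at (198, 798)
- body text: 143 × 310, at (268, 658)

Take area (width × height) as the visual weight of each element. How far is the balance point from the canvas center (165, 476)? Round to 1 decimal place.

Taking area as weight: card 17·259 = 4403, CTA button 40·180 = 7200, body text 143·310 = 44330. Sum 55933.
x: (4403·233 + 7200·198 + 44330·268) / 55933 = 14331939 / 55933 ≈ 256.23
y: (4403·840 + 7200·798 + 44330·658) / 55933 = 38613260 / 55933 ≈ 690.35
Relative to (165, 476): Δ = (91.23, 214.35); |Δ| = √(91.23² + 214.35²) ≈ 232.96.

≈ 233.0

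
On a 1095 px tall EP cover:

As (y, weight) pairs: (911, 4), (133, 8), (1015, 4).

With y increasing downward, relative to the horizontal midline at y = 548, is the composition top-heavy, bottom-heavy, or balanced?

Σw = 4 + 8 + 4 = 16.
y-moment: 4·911 + 8·133 + 4·1015 = 8768; centroid 8768/16 ≈ 548.00.
The centroid 548.00 matches the midline at 548, so the layout is balanced.

balanced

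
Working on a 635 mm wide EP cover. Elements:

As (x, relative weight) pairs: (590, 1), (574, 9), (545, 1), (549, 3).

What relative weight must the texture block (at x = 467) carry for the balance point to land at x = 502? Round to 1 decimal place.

Fixed elements: Σw = 1 + 9 + 1 + 3 = 14, Σw·x = 1·590 + 9·574 + 1·545 + 3·549 = 7948.
For the centroid to hit 502: (7948 + w·467) / (14 + w) = 502.
Rearranging, w·(467 − 502) = 502·14 − 7948 = -920, so w ≈ -920/-35 = 26.29.

w ≈ 26.3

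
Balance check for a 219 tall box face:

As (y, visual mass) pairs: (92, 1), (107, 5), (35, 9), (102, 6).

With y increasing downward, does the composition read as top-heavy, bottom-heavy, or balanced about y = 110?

top-heavy

Weights sum to 1 + 5 + 9 + 6 = 21.
Σw·y = 1·92 + 5·107 + 9·35 + 6·102 = 1554, so ȳ = 1554/21 ≈ 74.00.
74.0 vs midline 110 → top-heavy.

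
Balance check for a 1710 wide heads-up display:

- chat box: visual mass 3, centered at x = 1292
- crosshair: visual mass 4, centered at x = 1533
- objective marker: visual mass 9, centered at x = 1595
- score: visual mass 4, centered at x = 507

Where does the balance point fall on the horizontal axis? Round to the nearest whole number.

Σw = 3 + 4 + 9 + 4 = 20.
Σw·x = 3·1292 + 4·1533 + 9·1595 + 4·507 = 26391, so x̄ = 26391/20 ≈ 1319.55.

x ≈ 1320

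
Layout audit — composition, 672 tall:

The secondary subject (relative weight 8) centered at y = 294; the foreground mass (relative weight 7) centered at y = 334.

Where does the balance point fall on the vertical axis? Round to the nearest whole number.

y ≈ 313

Σw = 8 + 7 = 15.
Σw·y = 8·294 + 7·334 = 4690, so ȳ = 4690/15 ≈ 312.67.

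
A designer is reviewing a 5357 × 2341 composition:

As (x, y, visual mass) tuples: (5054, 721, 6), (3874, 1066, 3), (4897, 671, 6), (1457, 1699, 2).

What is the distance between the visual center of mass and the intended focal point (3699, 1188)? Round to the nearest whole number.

Σw = 6 + 3 + 6 + 2 = 17.
x-moment: 6·5054 + 3·3874 + 6·4897 + 2·1457 = 74242; centroid 74242/17 ≈ 4367.18.
y-moment: 6·721 + 3·1066 + 6·671 + 2·1699 = 14948; centroid 14948/17 ≈ 879.29.
Offset from (3699, 1188): Δx ≈ 668.18, Δy ≈ -308.71; distance = √(Δx² + Δy²) ≈ 736.04.

≈ 736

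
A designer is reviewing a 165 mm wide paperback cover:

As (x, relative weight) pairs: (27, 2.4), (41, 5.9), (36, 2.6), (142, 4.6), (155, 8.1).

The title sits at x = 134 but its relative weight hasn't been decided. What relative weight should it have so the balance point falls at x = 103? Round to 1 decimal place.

Existing Σw = 23.6 (2.4 + 5.9 + 2.6 + 4.6 + 8.1); existing moment 2.4·27 + 5.9·41 + 2.6·36 + 4.6·142 + 8.1·155 = 2309.0.
Balance at x = 103 requires (2309.0 + w·134) / (23.6 + w) = 103.
So w = (103·23.6 − 2309.0)/(134 − 103) = 121.8/31 ≈ 3.93.

w ≈ 3.9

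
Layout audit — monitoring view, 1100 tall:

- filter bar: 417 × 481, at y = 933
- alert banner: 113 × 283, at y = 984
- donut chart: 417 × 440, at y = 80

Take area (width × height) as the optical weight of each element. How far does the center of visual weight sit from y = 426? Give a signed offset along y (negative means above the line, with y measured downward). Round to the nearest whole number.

Taking area as weight: filter bar 417·481 = 200577, alert banner 113·283 = 31979, donut chart 417·440 = 183480. Sum 416036.
Σw·y = 200577·933 + 31979·984 + 183480·80 = 233284077, so ȳ = 233284077/416036 ≈ 560.73.
Difference: 560.73 − 426 ≈ 134.73.

≈ 135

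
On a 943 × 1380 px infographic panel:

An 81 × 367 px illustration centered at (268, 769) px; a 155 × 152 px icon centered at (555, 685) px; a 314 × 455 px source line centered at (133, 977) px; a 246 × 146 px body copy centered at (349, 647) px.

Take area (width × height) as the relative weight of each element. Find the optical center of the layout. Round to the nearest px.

Taking area as weight: illustration 81·367 = 29727, icon 155·152 = 23560, source line 314·455 = 142870, body copy 246·146 = 35916. Sum 232073.
x: (29727·268 + 23560·555 + 142870·133 + 35916·349) / 232073 = 52579030 / 232073 ≈ 226.56
y: (29727·769 + 23560·685 + 142870·977 + 35916·647) / 232073 = 201820305 / 232073 ≈ 869.64

(227, 870)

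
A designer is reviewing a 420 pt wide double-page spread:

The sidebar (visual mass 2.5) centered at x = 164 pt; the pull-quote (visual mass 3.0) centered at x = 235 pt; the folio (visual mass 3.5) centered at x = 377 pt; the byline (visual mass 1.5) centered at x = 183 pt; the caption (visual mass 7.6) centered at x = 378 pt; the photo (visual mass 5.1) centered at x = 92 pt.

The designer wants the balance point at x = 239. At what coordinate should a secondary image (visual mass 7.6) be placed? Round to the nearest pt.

New total weight: (2.5 + 3.0 + 3.5 + 1.5 + 7.6 + 5.1) + 7.6 = 30.8.
x: target moment 30.8×239 = 7361.2; current 2.5·164 + 3.0·235 + 3.5·377 + 1.5·183 + 7.6·378 + 5.1·92 = 6051.0; the secondary image supplies 1310.2, so x = 1310.2/7.6 ≈ 172.39.

x ≈ 172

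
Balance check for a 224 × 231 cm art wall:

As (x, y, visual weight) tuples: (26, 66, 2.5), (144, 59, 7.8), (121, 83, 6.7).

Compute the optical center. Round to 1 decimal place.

(117.6, 69.5)

Total weight = 2.5 + 7.8 + 6.7 = 17.0.
x-moment: 2.5·26 + 7.8·144 + 6.7·121 = 1998.9; centroid 1998.9/17.0 ≈ 117.58.
y-moment: 2.5·66 + 7.8·59 + 6.7·83 = 1181.3; centroid 1181.3/17.0 ≈ 69.49.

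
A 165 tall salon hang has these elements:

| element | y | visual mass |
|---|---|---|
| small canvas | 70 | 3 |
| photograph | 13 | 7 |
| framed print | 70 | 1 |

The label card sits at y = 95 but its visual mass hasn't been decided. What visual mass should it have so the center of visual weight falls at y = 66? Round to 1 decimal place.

w ≈ 12.2

Fixed elements: Σw = 3 + 7 + 1 = 11, Σw·y = 3·70 + 7·13 + 1·70 = 371.
Set Σw·y/Σw = 66: (371 + 95w) = 66·(11 + w).
So w = (66·11 − 371)/(95 − 66) = 355/29 ≈ 12.24.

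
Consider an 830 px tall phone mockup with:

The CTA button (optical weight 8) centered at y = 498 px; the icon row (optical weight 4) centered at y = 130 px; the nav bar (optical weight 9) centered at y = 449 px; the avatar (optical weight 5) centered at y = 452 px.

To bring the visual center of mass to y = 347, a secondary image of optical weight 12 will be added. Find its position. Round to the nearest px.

y ≈ 198

New total weight: (8 + 4 + 9 + 5) + 12 = 38.
y: target moment 38×347 = 13186; current 8·498 + 4·130 + 9·449 + 5·452 = 10805; the secondary image supplies 2381, so y = 2381/12 ≈ 198.42.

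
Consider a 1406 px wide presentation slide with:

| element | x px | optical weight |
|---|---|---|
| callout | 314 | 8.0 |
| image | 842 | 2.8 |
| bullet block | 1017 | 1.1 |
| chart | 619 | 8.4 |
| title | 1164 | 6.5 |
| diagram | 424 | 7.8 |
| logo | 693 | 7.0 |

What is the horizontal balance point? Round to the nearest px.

Total weight = 8.0 + 2.8 + 1.1 + 8.4 + 6.5 + 7.8 + 7.0 = 41.6.
x-moment: 8.0·314 + 2.8·842 + 1.1·1017 + 8.4·619 + 6.5·1164 + 7.8·424 + 7.0·693 = 26912.1; centroid 26912.1/41.6 ≈ 646.93.

x ≈ 647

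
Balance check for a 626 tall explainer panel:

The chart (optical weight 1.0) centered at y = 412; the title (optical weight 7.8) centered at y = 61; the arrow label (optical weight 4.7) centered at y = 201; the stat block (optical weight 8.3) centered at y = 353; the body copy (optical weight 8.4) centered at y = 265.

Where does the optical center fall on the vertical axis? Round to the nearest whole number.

y ≈ 231

Σw = 1.0 + 7.8 + 4.7 + 8.3 + 8.4 = 30.2.
Σw·y = 1.0·412 + 7.8·61 + 4.7·201 + 8.3·353 + 8.4·265 = 6988.4, so ȳ = 6988.4/30.2 ≈ 231.40.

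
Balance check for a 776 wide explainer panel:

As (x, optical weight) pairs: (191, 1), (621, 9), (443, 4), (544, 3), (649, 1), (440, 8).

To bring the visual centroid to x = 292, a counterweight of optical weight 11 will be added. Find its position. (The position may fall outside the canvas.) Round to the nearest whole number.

With the counterweight, Σw becomes 1 + 9 + 4 + 3 + 1 + 8 + 11 = 37.
x: target moment 37×292 = 10804; current 1·191 + 9·621 + 4·443 + 3·544 + 1·649 + 8·440 = 13353; the counterweight supplies -2549, so x = -2549/11 ≈ -231.73.

x ≈ -232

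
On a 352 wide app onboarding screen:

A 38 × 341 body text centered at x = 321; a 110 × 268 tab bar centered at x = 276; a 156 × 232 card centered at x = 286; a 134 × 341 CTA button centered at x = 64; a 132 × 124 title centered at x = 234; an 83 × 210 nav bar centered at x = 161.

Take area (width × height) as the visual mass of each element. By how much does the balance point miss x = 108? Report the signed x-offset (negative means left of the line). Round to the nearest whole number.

≈ 96

Taking area as weight: body text 38·341 = 12958, tab bar 110·268 = 29480, card 156·232 = 36192, CTA button 134·341 = 45694, title 132·124 = 16368, nav bar 83·210 = 17430. Sum 158122.
x: moment 32207668 / weight 158122 ≈ 203.69
Offset from x = 108: 203.69 − 108 ≈ 95.69.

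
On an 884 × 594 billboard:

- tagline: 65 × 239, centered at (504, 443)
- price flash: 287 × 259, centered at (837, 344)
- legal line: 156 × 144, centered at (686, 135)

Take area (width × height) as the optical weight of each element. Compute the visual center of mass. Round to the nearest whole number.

Areas → weights: tagline 65·239 = 15535, price flash 287·259 = 74333, legal line 156·144 = 22464; Σw = 112332.
Σw·x = 15535·504 + 74333·837 + 22464·686 = 85456665, so x̄ = 85456665/112332 ≈ 760.75.
Σw·y = 15535·443 + 74333·344 + 22464·135 = 35485197, so ȳ = 35485197/112332 ≈ 315.90.

(761, 316)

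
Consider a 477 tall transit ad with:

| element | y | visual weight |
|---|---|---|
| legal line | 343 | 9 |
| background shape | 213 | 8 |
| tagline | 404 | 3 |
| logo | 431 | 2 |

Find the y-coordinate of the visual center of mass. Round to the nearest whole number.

Σw = 9 + 8 + 3 + 2 = 22.
Σw·y = 9·343 + 8·213 + 3·404 + 2·431 = 6865, so ȳ = 6865/22 ≈ 312.05.

y ≈ 312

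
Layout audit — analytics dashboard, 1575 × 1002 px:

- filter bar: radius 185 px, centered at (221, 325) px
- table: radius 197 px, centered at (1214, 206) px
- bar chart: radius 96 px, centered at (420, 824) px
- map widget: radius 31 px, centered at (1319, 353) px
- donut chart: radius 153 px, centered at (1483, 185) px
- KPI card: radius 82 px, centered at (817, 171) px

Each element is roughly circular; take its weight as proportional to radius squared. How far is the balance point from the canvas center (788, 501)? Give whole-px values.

Weights ∝ r²: filter bar 185² = 34225, table 197² = 38809, bar chart 96² = 9216, map widget 31² = 961, donut chart 153² = 23409, KPI card 82² = 6724; Σw = 113344.
x: moment 100025185 / weight 113344 ≈ 882.49
Σw·y = 32531465; ȳ = 32531465/113344 ≈ 287.02.
From (788, 501): dx = 94.49, dy = -213.98, so the distance is √(dx²+dy²) ≈ 233.92.

≈ 234 px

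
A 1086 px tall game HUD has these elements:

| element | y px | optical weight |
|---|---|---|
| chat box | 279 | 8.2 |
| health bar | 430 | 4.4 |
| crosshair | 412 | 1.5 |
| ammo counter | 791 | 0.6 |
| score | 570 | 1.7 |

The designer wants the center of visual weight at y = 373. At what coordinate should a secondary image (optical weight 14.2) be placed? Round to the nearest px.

y ≈ 364

With the secondary image, Σw becomes 8.2 + 4.4 + 1.5 + 0.6 + 1.7 + 14.2 = 30.6.
y: target moment 30.6×373 = 11413.8; current 8.2·279 + 4.4·430 + 1.5·412 + 0.6·791 + 1.7·570 = 6241.4; the secondary image supplies 5172.4, so y = 5172.4/14.2 ≈ 364.25.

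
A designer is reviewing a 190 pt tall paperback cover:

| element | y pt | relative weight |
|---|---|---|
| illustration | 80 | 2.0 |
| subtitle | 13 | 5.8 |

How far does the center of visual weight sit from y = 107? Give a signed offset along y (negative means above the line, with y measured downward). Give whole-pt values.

Σw = 2.0 + 5.8 = 7.8.
y-moment: 2.0·80 + 5.8·13 = 235.4; centroid 235.4/7.8 ≈ 30.18.
Against y = 107, that's 30.18 − 107 = -76.82.

≈ -77 pt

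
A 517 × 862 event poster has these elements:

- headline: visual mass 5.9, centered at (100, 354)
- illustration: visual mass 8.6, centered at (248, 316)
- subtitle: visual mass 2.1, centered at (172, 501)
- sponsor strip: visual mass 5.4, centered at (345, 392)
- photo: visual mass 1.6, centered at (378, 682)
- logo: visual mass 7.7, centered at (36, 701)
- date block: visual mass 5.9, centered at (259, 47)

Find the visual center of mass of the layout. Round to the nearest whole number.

Weights sum to 5.9 + 8.6 + 2.1 + 5.4 + 1.6 + 7.7 + 5.9 = 37.2.
Σw·x = 5.9·100 + 8.6·248 + 2.1·172 + 5.4·345 + 1.6·378 + 7.7·36 + 5.9·259 = 7357.1, so x̄ = 7357.1/37.2 ≈ 197.77.
Σw·y = 5.9·354 + 8.6·316 + 2.1·501 + 5.4·392 + 1.6·682 + 7.7·701 + 5.9·47 = 14741.3, so ȳ = 14741.3/37.2 ≈ 396.27.

(198, 396)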